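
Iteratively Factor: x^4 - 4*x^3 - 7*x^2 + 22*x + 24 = (x + 2)*(x^3 - 6*x^2 + 5*x + 12) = (x - 4)*(x + 2)*(x^2 - 2*x - 3) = (x - 4)*(x + 1)*(x + 2)*(x - 3)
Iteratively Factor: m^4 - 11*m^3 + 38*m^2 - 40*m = (m - 5)*(m^3 - 6*m^2 + 8*m) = (m - 5)*(m - 4)*(m^2 - 2*m) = (m - 5)*(m - 4)*(m - 2)*(m)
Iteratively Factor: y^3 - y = (y + 1)*(y^2 - y) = y*(y + 1)*(y - 1)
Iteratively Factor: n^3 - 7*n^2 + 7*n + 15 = (n - 3)*(n^2 - 4*n - 5) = (n - 5)*(n - 3)*(n + 1)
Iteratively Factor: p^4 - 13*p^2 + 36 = (p - 2)*(p^3 + 2*p^2 - 9*p - 18) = (p - 2)*(p + 2)*(p^2 - 9) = (p - 2)*(p + 2)*(p + 3)*(p - 3)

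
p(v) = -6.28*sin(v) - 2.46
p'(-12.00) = -5.30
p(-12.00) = -5.83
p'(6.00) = -6.03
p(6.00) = -0.71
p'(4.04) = 3.91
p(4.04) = 2.45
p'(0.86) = -4.10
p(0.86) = -7.22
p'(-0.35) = -5.90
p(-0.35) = -0.31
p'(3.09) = 6.27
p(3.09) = -2.78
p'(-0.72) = -4.72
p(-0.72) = 1.68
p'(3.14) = 6.28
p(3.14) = -2.47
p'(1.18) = -2.39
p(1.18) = -8.27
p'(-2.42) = 4.71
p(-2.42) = 1.69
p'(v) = -6.28*cos(v)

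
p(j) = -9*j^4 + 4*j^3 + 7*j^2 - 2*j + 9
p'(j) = -36*j^3 + 12*j^2 + 14*j - 2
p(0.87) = 10.04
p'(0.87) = -4.44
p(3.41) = -974.73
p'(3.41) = -1242.19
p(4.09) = -2126.88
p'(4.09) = -2207.05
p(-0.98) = 5.62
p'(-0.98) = 29.69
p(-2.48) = -344.45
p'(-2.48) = 586.19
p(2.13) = -110.10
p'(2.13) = -265.63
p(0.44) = 9.48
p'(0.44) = 3.42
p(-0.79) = 9.47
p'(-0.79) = 12.18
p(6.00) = -10551.00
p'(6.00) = -7262.00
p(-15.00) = -467511.00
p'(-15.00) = 123988.00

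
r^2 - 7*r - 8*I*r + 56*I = (r - 7)*(r - 8*I)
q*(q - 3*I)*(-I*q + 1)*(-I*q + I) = -q^4 + q^3 + 2*I*q^3 - 3*q^2 - 2*I*q^2 + 3*q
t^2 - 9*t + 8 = (t - 8)*(t - 1)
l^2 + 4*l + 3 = (l + 1)*(l + 3)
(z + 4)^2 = z^2 + 8*z + 16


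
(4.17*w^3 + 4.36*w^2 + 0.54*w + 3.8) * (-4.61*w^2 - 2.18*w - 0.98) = -19.2237*w^5 - 29.1902*w^4 - 16.0808*w^3 - 22.968*w^2 - 8.8132*w - 3.724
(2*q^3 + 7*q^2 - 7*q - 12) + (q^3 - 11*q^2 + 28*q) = 3*q^3 - 4*q^2 + 21*q - 12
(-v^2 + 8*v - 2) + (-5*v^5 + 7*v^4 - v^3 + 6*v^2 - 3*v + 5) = -5*v^5 + 7*v^4 - v^3 + 5*v^2 + 5*v + 3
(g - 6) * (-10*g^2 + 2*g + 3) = -10*g^3 + 62*g^2 - 9*g - 18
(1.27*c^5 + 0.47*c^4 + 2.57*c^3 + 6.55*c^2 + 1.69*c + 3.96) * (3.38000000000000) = 4.2926*c^5 + 1.5886*c^4 + 8.6866*c^3 + 22.139*c^2 + 5.7122*c + 13.3848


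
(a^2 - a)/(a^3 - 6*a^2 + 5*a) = 1/(a - 5)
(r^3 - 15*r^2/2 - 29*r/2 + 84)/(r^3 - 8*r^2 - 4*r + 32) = (2*r^2 + r - 21)/(2*(r^2 - 4))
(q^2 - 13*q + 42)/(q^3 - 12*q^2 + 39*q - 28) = (q - 6)/(q^2 - 5*q + 4)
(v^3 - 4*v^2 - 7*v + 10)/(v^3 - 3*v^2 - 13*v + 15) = (v + 2)/(v + 3)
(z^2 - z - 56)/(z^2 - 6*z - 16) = (z + 7)/(z + 2)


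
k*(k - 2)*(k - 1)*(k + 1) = k^4 - 2*k^3 - k^2 + 2*k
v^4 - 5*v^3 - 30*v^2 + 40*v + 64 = (v - 8)*(v - 2)*(v + 1)*(v + 4)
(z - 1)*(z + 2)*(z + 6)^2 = z^4 + 13*z^3 + 46*z^2 + 12*z - 72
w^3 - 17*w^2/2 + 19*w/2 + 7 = (w - 7)*(w - 2)*(w + 1/2)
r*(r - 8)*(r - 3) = r^3 - 11*r^2 + 24*r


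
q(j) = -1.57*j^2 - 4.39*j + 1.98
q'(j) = -3.14*j - 4.39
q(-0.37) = 3.39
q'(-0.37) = -3.23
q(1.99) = -12.97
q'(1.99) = -10.64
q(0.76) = -2.26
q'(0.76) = -6.78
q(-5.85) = -26.07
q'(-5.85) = 13.98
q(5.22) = -63.72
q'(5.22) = -20.78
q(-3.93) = -5.02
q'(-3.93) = 7.95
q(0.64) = -1.47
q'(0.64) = -6.40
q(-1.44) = 5.05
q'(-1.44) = 0.13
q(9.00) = -164.70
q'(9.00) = -32.65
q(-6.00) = -28.20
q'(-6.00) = 14.45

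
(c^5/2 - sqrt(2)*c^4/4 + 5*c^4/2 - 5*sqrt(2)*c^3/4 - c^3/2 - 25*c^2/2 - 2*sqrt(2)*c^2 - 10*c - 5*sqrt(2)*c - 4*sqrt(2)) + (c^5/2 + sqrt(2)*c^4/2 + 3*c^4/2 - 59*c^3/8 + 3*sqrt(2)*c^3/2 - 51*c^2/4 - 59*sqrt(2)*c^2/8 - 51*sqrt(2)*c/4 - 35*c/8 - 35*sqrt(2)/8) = c^5 + sqrt(2)*c^4/4 + 4*c^4 - 63*c^3/8 + sqrt(2)*c^3/4 - 101*c^2/4 - 75*sqrt(2)*c^2/8 - 71*sqrt(2)*c/4 - 115*c/8 - 67*sqrt(2)/8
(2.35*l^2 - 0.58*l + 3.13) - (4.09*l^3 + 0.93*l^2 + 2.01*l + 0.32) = -4.09*l^3 + 1.42*l^2 - 2.59*l + 2.81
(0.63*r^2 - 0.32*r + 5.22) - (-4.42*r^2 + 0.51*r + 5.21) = 5.05*r^2 - 0.83*r + 0.00999999999999979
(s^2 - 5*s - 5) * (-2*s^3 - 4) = -2*s^5 + 10*s^4 + 10*s^3 - 4*s^2 + 20*s + 20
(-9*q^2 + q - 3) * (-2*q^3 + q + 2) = 18*q^5 - 2*q^4 - 3*q^3 - 17*q^2 - q - 6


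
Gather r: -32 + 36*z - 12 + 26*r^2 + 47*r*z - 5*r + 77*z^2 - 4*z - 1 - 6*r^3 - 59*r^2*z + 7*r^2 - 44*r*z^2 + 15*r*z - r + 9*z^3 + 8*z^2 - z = -6*r^3 + r^2*(33 - 59*z) + r*(-44*z^2 + 62*z - 6) + 9*z^3 + 85*z^2 + 31*z - 45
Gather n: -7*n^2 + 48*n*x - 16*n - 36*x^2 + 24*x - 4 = -7*n^2 + n*(48*x - 16) - 36*x^2 + 24*x - 4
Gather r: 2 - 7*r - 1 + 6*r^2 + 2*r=6*r^2 - 5*r + 1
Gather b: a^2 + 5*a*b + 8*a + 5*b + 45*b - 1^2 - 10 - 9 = a^2 + 8*a + b*(5*a + 50) - 20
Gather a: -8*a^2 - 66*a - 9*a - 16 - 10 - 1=-8*a^2 - 75*a - 27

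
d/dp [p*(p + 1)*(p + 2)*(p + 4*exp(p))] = 4*p^3*exp(p) + 4*p^3 + 24*p^2*exp(p) + 9*p^2 + 32*p*exp(p) + 4*p + 8*exp(p)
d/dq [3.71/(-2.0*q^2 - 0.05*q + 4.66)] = (14.84*q + 0.1855)/(2.0*q^2 + 0.05*q - 4.66)^2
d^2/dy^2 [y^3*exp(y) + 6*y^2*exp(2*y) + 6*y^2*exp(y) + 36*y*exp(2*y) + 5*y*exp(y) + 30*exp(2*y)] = (y^3 + 24*y^2*exp(y) + 12*y^2 + 192*y*exp(y) + 35*y + 276*exp(y) + 22)*exp(y)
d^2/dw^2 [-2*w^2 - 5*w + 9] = -4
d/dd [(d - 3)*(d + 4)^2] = (d + 4)*(3*d - 2)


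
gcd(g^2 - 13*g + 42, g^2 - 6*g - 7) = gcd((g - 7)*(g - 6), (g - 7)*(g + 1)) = g - 7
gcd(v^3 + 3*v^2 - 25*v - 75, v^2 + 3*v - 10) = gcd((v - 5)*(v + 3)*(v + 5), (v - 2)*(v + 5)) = v + 5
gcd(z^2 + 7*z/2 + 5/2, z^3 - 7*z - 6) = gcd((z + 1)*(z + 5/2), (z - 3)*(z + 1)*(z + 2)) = z + 1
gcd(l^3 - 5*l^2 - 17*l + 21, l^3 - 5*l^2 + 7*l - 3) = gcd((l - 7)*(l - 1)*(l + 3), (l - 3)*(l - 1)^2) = l - 1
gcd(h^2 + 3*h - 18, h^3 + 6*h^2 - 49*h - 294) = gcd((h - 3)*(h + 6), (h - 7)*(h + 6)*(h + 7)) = h + 6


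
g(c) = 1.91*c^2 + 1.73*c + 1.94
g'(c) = 3.82*c + 1.73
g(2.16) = 14.59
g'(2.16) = 9.98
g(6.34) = 89.68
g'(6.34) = 25.95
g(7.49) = 122.05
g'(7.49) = 30.34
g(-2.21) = 7.45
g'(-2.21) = -6.71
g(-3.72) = 21.94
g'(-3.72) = -12.48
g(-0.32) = 1.58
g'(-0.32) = 0.51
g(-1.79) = 4.96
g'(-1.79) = -5.11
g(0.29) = 2.60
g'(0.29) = 2.84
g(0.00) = 1.94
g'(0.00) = 1.73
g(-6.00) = 60.32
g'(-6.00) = -21.19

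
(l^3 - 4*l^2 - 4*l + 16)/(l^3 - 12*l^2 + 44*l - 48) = (l + 2)/(l - 6)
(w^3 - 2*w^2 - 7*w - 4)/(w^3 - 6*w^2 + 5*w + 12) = (w + 1)/(w - 3)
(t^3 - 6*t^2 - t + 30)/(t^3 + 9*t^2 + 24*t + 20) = (t^2 - 8*t + 15)/(t^2 + 7*t + 10)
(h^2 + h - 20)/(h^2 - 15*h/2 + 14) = 2*(h + 5)/(2*h - 7)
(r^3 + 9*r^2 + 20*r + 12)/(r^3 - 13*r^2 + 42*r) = (r^3 + 9*r^2 + 20*r + 12)/(r*(r^2 - 13*r + 42))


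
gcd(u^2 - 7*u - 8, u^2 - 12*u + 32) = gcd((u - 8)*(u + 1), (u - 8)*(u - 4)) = u - 8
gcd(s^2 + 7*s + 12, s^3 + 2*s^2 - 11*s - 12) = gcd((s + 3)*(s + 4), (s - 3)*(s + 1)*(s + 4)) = s + 4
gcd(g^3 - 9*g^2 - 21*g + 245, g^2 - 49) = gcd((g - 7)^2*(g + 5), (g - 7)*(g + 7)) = g - 7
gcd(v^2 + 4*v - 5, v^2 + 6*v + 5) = v + 5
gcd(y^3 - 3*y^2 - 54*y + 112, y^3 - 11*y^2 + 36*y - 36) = y - 2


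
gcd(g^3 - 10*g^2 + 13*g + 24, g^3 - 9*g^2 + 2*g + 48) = g^2 - 11*g + 24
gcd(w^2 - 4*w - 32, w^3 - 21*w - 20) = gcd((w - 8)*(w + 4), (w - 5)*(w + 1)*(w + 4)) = w + 4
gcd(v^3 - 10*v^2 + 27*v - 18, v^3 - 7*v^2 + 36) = v^2 - 9*v + 18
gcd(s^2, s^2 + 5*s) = s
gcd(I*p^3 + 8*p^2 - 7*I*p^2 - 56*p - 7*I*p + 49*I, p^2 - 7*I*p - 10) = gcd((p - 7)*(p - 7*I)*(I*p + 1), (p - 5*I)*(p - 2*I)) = 1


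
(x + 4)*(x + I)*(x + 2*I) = x^3 + 4*x^2 + 3*I*x^2 - 2*x + 12*I*x - 8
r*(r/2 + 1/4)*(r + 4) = r^3/2 + 9*r^2/4 + r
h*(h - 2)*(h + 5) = h^3 + 3*h^2 - 10*h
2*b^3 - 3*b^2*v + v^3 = (-b + v)^2*(2*b + v)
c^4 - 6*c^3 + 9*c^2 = c^2*(c - 3)^2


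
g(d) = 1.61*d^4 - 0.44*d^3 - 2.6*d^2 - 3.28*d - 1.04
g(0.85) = -5.14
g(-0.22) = -0.44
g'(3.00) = 143.12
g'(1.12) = -1.71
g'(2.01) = 33.23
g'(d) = 6.44*d^3 - 1.32*d^2 - 5.2*d - 3.28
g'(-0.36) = -1.88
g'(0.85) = -4.70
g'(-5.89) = -1334.37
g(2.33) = 19.09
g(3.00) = 84.25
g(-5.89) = 1955.69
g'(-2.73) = -129.95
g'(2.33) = 58.90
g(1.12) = -6.06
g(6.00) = 1877.20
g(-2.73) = 86.92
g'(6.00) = 1309.04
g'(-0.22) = -2.27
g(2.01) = 4.57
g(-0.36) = -0.15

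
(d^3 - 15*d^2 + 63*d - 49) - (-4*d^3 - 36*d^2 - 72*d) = 5*d^3 + 21*d^2 + 135*d - 49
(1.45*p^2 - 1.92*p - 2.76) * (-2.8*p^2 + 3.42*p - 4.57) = -4.06*p^4 + 10.335*p^3 - 5.4649*p^2 - 0.6648*p + 12.6132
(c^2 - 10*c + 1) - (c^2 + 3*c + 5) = -13*c - 4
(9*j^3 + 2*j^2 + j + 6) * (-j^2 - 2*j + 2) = -9*j^5 - 20*j^4 + 13*j^3 - 4*j^2 - 10*j + 12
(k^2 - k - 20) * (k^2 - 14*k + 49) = k^4 - 15*k^3 + 43*k^2 + 231*k - 980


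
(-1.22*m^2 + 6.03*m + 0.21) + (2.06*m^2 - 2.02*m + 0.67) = 0.84*m^2 + 4.01*m + 0.88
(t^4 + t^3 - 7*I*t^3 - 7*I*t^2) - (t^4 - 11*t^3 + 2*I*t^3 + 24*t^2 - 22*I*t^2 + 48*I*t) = 12*t^3 - 9*I*t^3 - 24*t^2 + 15*I*t^2 - 48*I*t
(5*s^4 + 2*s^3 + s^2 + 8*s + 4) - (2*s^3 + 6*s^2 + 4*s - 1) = 5*s^4 - 5*s^2 + 4*s + 5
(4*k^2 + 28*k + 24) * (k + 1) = 4*k^3 + 32*k^2 + 52*k + 24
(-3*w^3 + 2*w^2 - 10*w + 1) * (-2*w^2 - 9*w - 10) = 6*w^5 + 23*w^4 + 32*w^3 + 68*w^2 + 91*w - 10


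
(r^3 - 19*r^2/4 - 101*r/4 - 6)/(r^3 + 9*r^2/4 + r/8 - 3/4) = 2*(4*r^3 - 19*r^2 - 101*r - 24)/(8*r^3 + 18*r^2 + r - 6)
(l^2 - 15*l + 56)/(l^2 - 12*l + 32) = (l - 7)/(l - 4)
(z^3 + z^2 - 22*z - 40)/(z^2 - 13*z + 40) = (z^2 + 6*z + 8)/(z - 8)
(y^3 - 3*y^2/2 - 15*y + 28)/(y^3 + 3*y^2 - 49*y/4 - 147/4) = 2*(y^2 + 2*y - 8)/(2*y^2 + 13*y + 21)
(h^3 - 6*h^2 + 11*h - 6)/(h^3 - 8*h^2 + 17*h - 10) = (h - 3)/(h - 5)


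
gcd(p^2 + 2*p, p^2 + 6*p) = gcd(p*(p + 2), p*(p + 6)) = p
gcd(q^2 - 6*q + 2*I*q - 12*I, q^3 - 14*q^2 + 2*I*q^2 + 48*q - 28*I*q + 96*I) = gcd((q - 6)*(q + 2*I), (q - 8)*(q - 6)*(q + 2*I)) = q^2 + q*(-6 + 2*I) - 12*I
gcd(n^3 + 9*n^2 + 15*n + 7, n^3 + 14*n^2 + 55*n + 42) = n^2 + 8*n + 7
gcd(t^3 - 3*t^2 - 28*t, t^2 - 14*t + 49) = t - 7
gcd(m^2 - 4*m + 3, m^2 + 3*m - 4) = m - 1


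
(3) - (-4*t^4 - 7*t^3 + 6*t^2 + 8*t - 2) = 4*t^4 + 7*t^3 - 6*t^2 - 8*t + 5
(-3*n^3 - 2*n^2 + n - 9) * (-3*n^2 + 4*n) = 9*n^5 - 6*n^4 - 11*n^3 + 31*n^2 - 36*n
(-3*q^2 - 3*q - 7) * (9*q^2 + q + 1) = -27*q^4 - 30*q^3 - 69*q^2 - 10*q - 7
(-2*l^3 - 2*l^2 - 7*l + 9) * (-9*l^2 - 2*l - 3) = 18*l^5 + 22*l^4 + 73*l^3 - 61*l^2 + 3*l - 27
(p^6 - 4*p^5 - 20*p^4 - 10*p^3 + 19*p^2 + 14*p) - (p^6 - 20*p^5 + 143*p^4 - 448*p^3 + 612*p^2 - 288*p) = 16*p^5 - 163*p^4 + 438*p^3 - 593*p^2 + 302*p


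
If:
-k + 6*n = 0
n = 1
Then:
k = 6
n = 1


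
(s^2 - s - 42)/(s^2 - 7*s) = (s + 6)/s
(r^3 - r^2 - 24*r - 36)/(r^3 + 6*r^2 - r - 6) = (r^3 - r^2 - 24*r - 36)/(r^3 + 6*r^2 - r - 6)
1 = 1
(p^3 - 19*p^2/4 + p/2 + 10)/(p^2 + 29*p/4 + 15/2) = (p^2 - 6*p + 8)/(p + 6)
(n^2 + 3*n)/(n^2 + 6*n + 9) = n/(n + 3)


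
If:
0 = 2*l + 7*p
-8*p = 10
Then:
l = 35/8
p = -5/4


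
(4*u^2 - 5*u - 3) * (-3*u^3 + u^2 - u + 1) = -12*u^5 + 19*u^4 + 6*u^2 - 2*u - 3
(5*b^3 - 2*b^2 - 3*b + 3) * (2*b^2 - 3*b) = 10*b^5 - 19*b^4 + 15*b^2 - 9*b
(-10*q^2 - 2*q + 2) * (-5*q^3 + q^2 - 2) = 50*q^5 - 12*q^3 + 22*q^2 + 4*q - 4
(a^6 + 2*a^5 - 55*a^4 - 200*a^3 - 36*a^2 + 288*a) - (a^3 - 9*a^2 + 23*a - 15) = a^6 + 2*a^5 - 55*a^4 - 201*a^3 - 27*a^2 + 265*a + 15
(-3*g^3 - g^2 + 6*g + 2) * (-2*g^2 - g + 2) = 6*g^5 + 5*g^4 - 17*g^3 - 12*g^2 + 10*g + 4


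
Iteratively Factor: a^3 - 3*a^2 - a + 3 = (a - 1)*(a^2 - 2*a - 3) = (a - 1)*(a + 1)*(a - 3)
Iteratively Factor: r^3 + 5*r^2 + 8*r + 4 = (r + 2)*(r^2 + 3*r + 2) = (r + 2)^2*(r + 1)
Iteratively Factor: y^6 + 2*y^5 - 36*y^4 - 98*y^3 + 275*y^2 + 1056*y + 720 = (y - 4)*(y^5 + 6*y^4 - 12*y^3 - 146*y^2 - 309*y - 180) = (y - 4)*(y + 3)*(y^4 + 3*y^3 - 21*y^2 - 83*y - 60) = (y - 4)*(y + 3)^2*(y^3 - 21*y - 20) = (y - 5)*(y - 4)*(y + 3)^2*(y^2 + 5*y + 4) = (y - 5)*(y - 4)*(y + 3)^2*(y + 4)*(y + 1)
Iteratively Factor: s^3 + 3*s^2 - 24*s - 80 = (s - 5)*(s^2 + 8*s + 16) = (s - 5)*(s + 4)*(s + 4)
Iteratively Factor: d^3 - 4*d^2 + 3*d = (d - 3)*(d^2 - d) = (d - 3)*(d - 1)*(d)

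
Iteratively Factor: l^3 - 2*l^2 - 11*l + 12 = (l + 3)*(l^2 - 5*l + 4) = (l - 4)*(l + 3)*(l - 1)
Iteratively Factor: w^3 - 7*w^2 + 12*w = (w)*(w^2 - 7*w + 12) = w*(w - 3)*(w - 4)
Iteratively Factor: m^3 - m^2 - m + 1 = (m - 1)*(m^2 - 1) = (m - 1)^2*(m + 1)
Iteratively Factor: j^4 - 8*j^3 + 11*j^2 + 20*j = (j - 4)*(j^3 - 4*j^2 - 5*j) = j*(j - 4)*(j^2 - 4*j - 5) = j*(j - 4)*(j + 1)*(j - 5)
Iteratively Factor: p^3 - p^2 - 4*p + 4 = (p + 2)*(p^2 - 3*p + 2) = (p - 1)*(p + 2)*(p - 2)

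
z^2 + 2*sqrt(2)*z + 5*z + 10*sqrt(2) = (z + 5)*(z + 2*sqrt(2))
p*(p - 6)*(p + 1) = p^3 - 5*p^2 - 6*p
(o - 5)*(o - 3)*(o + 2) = o^3 - 6*o^2 - o + 30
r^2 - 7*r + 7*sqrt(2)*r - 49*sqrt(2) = (r - 7)*(r + 7*sqrt(2))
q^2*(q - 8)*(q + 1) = q^4 - 7*q^3 - 8*q^2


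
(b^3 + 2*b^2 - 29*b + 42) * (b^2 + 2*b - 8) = b^5 + 4*b^4 - 33*b^3 - 32*b^2 + 316*b - 336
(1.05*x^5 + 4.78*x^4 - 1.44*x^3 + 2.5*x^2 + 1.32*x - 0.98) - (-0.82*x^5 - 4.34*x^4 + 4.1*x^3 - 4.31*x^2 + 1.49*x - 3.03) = 1.87*x^5 + 9.12*x^4 - 5.54*x^3 + 6.81*x^2 - 0.17*x + 2.05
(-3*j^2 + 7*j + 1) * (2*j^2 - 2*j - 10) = -6*j^4 + 20*j^3 + 18*j^2 - 72*j - 10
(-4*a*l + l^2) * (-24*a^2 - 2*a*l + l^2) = 96*a^3*l - 16*a^2*l^2 - 6*a*l^3 + l^4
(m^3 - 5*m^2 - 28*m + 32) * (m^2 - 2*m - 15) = m^5 - 7*m^4 - 33*m^3 + 163*m^2 + 356*m - 480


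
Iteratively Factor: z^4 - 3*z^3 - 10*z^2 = (z - 5)*(z^3 + 2*z^2) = (z - 5)*(z + 2)*(z^2) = z*(z - 5)*(z + 2)*(z)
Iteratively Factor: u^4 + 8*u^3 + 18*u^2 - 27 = (u + 3)*(u^3 + 5*u^2 + 3*u - 9) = (u + 3)^2*(u^2 + 2*u - 3) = (u + 3)^3*(u - 1)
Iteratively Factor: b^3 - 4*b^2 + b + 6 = (b - 3)*(b^2 - b - 2) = (b - 3)*(b - 2)*(b + 1)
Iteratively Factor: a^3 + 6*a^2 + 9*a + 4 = (a + 1)*(a^2 + 5*a + 4) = (a + 1)^2*(a + 4)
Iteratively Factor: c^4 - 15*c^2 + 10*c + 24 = (c - 2)*(c^3 + 2*c^2 - 11*c - 12) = (c - 2)*(c + 1)*(c^2 + c - 12) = (c - 2)*(c + 1)*(c + 4)*(c - 3)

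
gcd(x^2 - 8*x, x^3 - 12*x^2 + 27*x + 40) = x - 8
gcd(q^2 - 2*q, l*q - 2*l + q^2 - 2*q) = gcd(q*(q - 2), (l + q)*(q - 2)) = q - 2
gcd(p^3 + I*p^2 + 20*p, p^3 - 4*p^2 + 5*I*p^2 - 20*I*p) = p^2 + 5*I*p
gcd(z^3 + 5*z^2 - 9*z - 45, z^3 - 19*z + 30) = z^2 + 2*z - 15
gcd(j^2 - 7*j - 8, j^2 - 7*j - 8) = j^2 - 7*j - 8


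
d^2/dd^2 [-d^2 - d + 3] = -2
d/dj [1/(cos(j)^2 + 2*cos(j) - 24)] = 2*(cos(j) + 1)*sin(j)/(cos(j)^2 + 2*cos(j) - 24)^2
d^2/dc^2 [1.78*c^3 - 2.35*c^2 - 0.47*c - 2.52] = 10.68*c - 4.7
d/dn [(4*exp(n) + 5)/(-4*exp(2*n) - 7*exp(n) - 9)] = (16*exp(2*n) + 40*exp(n) - 1)*exp(n)/(16*exp(4*n) + 56*exp(3*n) + 121*exp(2*n) + 126*exp(n) + 81)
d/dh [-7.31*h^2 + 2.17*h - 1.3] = 2.17 - 14.62*h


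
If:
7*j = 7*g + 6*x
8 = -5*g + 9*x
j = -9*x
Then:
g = -23/17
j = -21/17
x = 7/51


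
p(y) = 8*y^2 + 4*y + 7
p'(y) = 16*y + 4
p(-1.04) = 11.49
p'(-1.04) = -12.64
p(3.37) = 111.34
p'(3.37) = 57.92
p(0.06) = 7.27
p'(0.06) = 4.96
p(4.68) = 200.94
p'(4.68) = 78.88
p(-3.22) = 77.07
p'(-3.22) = -47.52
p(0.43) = 10.20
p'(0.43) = 10.88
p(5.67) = 286.87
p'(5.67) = 94.72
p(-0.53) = 7.13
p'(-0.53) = -4.48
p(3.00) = 91.00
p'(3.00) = 52.00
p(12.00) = 1207.00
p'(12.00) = 196.00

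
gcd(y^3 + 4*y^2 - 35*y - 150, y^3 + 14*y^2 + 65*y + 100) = y^2 + 10*y + 25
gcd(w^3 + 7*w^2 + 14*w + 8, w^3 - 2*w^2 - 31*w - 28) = w^2 + 5*w + 4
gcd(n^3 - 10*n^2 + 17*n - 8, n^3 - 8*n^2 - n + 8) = n^2 - 9*n + 8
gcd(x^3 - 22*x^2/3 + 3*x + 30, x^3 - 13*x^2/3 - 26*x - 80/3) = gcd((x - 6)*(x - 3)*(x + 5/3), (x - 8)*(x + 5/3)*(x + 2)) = x + 5/3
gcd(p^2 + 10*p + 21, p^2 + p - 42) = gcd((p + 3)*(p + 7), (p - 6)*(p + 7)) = p + 7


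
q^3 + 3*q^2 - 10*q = q*(q - 2)*(q + 5)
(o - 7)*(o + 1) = o^2 - 6*o - 7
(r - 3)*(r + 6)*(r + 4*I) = r^3 + 3*r^2 + 4*I*r^2 - 18*r + 12*I*r - 72*I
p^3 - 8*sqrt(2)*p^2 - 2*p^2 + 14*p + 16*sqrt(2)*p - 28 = (p - 2)*(p - 7*sqrt(2))*(p - sqrt(2))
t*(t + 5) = t^2 + 5*t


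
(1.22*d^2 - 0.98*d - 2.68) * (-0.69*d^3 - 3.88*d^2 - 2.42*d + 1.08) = -0.8418*d^5 - 4.0574*d^4 + 2.6992*d^3 + 14.0876*d^2 + 5.4272*d - 2.8944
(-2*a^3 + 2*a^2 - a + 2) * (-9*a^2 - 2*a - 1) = 18*a^5 - 14*a^4 + 7*a^3 - 18*a^2 - 3*a - 2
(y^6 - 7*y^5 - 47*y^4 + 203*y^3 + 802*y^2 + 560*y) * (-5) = -5*y^6 + 35*y^5 + 235*y^4 - 1015*y^3 - 4010*y^2 - 2800*y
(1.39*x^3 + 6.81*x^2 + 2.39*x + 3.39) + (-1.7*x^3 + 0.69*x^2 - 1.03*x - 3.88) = -0.31*x^3 + 7.5*x^2 + 1.36*x - 0.49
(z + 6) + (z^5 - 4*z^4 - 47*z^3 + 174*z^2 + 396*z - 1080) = z^5 - 4*z^4 - 47*z^3 + 174*z^2 + 397*z - 1074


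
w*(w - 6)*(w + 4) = w^3 - 2*w^2 - 24*w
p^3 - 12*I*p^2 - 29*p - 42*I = (p - 7*I)*(p - 6*I)*(p + I)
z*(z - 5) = z^2 - 5*z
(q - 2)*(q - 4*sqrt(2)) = q^2 - 4*sqrt(2)*q - 2*q + 8*sqrt(2)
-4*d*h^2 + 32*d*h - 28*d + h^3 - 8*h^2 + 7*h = (-4*d + h)*(h - 7)*(h - 1)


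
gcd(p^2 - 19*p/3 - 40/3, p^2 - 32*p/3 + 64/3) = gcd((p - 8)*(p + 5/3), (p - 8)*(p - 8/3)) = p - 8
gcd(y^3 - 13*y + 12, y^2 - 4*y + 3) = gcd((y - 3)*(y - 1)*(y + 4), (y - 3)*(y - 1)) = y^2 - 4*y + 3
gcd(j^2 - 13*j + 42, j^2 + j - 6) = 1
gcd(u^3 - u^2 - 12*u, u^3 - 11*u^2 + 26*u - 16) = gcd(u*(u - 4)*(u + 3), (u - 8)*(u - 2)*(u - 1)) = 1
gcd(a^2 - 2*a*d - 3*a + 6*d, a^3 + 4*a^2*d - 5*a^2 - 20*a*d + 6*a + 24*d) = a - 3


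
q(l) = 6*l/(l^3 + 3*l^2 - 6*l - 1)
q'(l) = 6*l*(-3*l^2 - 6*l + 6)/(l^3 + 3*l^2 - 6*l - 1)^2 + 6/(l^3 + 3*l^2 - 6*l - 1) = 6*(l^3 + 3*l^2 - 3*l*(l^2 + 2*l - 2) - 6*l - 1)/(l^3 + 3*l^2 - 6*l - 1)^2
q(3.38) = 0.39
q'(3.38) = -0.25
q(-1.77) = -0.79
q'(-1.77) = 0.02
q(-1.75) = -0.79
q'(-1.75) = 0.02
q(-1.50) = -0.79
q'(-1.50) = -0.05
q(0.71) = -1.26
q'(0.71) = -1.69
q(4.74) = 0.20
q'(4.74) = -0.08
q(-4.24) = -11.84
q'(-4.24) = 126.84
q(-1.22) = -0.82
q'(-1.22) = -0.14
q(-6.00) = 0.49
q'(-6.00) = 0.36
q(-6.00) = 0.49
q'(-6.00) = 0.36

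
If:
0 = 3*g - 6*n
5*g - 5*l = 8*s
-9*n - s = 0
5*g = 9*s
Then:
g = 0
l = 0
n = 0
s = 0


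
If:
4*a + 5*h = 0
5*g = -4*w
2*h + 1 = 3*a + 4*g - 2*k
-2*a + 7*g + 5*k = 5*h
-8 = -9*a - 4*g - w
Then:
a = 1033/927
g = -76/103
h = -4132/4635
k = 2722/4635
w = 95/103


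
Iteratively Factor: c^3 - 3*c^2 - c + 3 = (c + 1)*(c^2 - 4*c + 3) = (c - 3)*(c + 1)*(c - 1)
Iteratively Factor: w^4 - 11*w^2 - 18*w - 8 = (w - 4)*(w^3 + 4*w^2 + 5*w + 2) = (w - 4)*(w + 1)*(w^2 + 3*w + 2) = (w - 4)*(w + 1)*(w + 2)*(w + 1)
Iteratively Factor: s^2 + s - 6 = (s + 3)*(s - 2)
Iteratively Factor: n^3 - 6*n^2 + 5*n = (n - 1)*(n^2 - 5*n) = (n - 5)*(n - 1)*(n)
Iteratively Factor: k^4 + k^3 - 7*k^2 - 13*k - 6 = (k - 3)*(k^3 + 4*k^2 + 5*k + 2) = (k - 3)*(k + 1)*(k^2 + 3*k + 2) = (k - 3)*(k + 1)*(k + 2)*(k + 1)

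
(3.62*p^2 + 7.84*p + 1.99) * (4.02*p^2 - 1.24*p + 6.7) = 14.5524*p^4 + 27.028*p^3 + 22.5322*p^2 + 50.0604*p + 13.333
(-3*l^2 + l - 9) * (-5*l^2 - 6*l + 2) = 15*l^4 + 13*l^3 + 33*l^2 + 56*l - 18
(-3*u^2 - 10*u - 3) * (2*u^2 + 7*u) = -6*u^4 - 41*u^3 - 76*u^2 - 21*u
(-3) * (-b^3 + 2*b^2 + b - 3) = 3*b^3 - 6*b^2 - 3*b + 9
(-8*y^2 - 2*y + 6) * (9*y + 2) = -72*y^3 - 34*y^2 + 50*y + 12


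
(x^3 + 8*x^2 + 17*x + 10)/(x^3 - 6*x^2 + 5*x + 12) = (x^2 + 7*x + 10)/(x^2 - 7*x + 12)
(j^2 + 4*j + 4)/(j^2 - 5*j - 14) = (j + 2)/(j - 7)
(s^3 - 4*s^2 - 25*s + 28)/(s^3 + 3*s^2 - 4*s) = (s - 7)/s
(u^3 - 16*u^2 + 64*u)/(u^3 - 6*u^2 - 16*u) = (u - 8)/(u + 2)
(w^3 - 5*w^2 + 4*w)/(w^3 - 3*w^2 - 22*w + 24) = w*(w - 4)/(w^2 - 2*w - 24)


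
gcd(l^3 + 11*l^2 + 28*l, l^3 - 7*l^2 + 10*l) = l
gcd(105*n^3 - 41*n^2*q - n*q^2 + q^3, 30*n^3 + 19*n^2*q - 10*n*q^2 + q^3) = -5*n + q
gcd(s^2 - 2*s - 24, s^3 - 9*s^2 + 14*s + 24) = s - 6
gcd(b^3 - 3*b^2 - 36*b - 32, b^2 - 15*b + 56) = b - 8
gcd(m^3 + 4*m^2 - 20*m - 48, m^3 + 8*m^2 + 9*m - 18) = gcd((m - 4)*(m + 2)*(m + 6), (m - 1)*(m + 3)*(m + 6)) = m + 6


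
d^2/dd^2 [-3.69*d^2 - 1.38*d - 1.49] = -7.38000000000000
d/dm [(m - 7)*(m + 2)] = 2*m - 5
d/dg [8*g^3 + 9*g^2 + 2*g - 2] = 24*g^2 + 18*g + 2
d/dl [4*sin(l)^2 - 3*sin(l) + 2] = (8*sin(l) - 3)*cos(l)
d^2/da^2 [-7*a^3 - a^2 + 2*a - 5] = -42*a - 2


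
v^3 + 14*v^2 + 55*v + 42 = (v + 1)*(v + 6)*(v + 7)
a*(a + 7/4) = a^2 + 7*a/4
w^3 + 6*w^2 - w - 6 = (w - 1)*(w + 1)*(w + 6)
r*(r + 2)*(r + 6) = r^3 + 8*r^2 + 12*r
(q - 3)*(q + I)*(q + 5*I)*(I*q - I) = I*q^4 - 6*q^3 - 4*I*q^3 + 24*q^2 - 2*I*q^2 - 18*q + 20*I*q - 15*I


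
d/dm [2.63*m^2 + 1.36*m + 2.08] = 5.26*m + 1.36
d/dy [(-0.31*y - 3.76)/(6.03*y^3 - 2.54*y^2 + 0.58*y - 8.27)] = (3.7386*y^3 + 67.231*y^2 - 19.1008*y + 4.7445)/(36.3609*y^6 - 30.6324*y^5 + 13.4464*y^4 - 102.6826*y^3 + 42.348*y^2 - 9.5932*y + 68.3929)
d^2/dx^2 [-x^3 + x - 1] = -6*x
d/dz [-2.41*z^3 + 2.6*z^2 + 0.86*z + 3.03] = -7.23*z^2 + 5.2*z + 0.86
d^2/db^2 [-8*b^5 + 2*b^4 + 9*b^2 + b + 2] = -160*b^3 + 24*b^2 + 18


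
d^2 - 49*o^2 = (d - 7*o)*(d + 7*o)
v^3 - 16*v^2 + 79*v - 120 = (v - 8)*(v - 5)*(v - 3)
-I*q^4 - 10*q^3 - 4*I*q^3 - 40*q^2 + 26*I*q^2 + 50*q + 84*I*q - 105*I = (q + 5)*(q - 7*I)*(q - 3*I)*(-I*q + I)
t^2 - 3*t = t*(t - 3)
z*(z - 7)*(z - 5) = z^3 - 12*z^2 + 35*z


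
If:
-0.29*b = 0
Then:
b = 0.00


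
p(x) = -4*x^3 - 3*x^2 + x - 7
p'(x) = -12*x^2 - 6*x + 1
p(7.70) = -2003.30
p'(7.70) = -756.68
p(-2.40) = 28.62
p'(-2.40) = -53.72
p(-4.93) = 394.45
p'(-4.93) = -261.08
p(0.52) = -7.85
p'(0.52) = -5.36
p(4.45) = -414.44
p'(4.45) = -263.33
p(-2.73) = 49.30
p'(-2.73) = -72.05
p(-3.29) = 99.68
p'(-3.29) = -109.15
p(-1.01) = -6.95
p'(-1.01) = -5.18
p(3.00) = -139.00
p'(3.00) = -125.00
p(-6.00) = 743.00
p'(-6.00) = -395.00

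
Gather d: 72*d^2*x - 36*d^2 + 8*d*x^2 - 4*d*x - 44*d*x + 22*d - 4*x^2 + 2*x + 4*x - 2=d^2*(72*x - 36) + d*(8*x^2 - 48*x + 22) - 4*x^2 + 6*x - 2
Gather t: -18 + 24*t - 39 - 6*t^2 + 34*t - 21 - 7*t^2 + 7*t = -13*t^2 + 65*t - 78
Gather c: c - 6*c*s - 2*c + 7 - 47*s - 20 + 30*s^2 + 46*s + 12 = c*(-6*s - 1) + 30*s^2 - s - 1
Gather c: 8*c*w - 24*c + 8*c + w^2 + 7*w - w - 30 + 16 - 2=c*(8*w - 16) + w^2 + 6*w - 16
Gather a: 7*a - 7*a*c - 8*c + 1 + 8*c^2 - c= a*(7 - 7*c) + 8*c^2 - 9*c + 1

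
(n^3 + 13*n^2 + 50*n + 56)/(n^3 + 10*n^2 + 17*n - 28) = (n + 2)/(n - 1)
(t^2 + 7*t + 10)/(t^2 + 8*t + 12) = (t + 5)/(t + 6)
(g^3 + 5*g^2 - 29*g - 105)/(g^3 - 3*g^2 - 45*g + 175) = (g + 3)/(g - 5)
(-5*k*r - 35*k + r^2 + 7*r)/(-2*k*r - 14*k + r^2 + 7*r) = (-5*k + r)/(-2*k + r)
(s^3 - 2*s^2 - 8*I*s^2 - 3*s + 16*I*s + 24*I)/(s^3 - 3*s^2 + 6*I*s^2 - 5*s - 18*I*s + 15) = (s^2 + s*(1 - 8*I) - 8*I)/(s^2 + 6*I*s - 5)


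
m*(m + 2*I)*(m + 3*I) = m^3 + 5*I*m^2 - 6*m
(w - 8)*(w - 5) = w^2 - 13*w + 40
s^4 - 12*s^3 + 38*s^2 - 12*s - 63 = (s - 7)*(s - 3)^2*(s + 1)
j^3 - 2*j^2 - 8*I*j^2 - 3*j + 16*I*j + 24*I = (j - 3)*(j + 1)*(j - 8*I)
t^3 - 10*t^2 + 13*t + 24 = (t - 8)*(t - 3)*(t + 1)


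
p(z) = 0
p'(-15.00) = 0.00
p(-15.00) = 0.00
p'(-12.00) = 0.00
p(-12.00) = 0.00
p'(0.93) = 0.00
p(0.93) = 0.00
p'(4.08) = 0.00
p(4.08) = 0.00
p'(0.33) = 0.00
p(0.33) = 0.00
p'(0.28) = 0.00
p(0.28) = 0.00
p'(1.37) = 0.00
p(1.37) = 0.00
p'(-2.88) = 0.00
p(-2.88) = 0.00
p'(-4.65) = 0.00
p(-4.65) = 0.00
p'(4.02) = 0.00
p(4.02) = 0.00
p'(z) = 0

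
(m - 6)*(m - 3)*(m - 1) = m^3 - 10*m^2 + 27*m - 18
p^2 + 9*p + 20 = (p + 4)*(p + 5)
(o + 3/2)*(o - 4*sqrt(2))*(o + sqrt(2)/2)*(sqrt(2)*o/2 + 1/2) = sqrt(2)*o^4/2 - 3*o^3 + 3*sqrt(2)*o^3/4 - 15*sqrt(2)*o^2/4 - 9*o^2/2 - 45*sqrt(2)*o/8 - 2*o - 3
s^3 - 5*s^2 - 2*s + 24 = (s - 4)*(s - 3)*(s + 2)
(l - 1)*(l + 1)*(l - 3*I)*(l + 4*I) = l^4 + I*l^3 + 11*l^2 - I*l - 12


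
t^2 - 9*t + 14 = (t - 7)*(t - 2)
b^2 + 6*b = b*(b + 6)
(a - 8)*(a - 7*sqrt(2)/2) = a^2 - 8*a - 7*sqrt(2)*a/2 + 28*sqrt(2)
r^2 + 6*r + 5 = (r + 1)*(r + 5)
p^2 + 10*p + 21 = (p + 3)*(p + 7)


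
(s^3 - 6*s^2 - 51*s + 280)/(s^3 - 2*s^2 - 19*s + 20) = (s^2 - s - 56)/(s^2 + 3*s - 4)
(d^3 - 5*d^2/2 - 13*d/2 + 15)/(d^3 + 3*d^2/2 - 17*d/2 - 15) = (d - 2)/(d + 2)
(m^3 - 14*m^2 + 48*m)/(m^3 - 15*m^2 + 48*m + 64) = m*(m - 6)/(m^2 - 7*m - 8)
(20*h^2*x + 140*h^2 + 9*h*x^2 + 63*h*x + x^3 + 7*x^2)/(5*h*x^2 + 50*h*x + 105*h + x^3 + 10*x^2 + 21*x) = (4*h + x)/(x + 3)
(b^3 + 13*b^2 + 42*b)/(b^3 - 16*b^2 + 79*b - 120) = b*(b^2 + 13*b + 42)/(b^3 - 16*b^2 + 79*b - 120)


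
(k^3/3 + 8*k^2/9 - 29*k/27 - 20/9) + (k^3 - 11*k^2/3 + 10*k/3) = 4*k^3/3 - 25*k^2/9 + 61*k/27 - 20/9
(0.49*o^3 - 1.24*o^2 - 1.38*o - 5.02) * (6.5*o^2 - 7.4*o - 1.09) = 3.185*o^5 - 11.686*o^4 - 0.328099999999999*o^3 - 21.0664*o^2 + 38.6522*o + 5.4718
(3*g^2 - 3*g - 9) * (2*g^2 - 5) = 6*g^4 - 6*g^3 - 33*g^2 + 15*g + 45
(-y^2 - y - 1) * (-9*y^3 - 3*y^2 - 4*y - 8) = 9*y^5 + 12*y^4 + 16*y^3 + 15*y^2 + 12*y + 8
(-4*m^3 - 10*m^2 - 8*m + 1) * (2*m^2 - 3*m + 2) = -8*m^5 - 8*m^4 + 6*m^3 + 6*m^2 - 19*m + 2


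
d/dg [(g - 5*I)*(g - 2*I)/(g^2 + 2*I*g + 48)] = (9*I*g^2 + 116*g - 316*I)/(g^4 + 4*I*g^3 + 92*g^2 + 192*I*g + 2304)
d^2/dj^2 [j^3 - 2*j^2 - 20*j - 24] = 6*j - 4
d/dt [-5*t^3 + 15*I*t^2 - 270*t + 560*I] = -15*t^2 + 30*I*t - 270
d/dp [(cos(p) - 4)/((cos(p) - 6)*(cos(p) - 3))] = (cos(p)^2 - 8*cos(p) + 18)*sin(p)/((cos(p) - 6)^2*(cos(p) - 3)^2)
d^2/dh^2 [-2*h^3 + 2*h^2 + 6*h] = 4 - 12*h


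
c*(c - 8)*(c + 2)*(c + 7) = c^4 + c^3 - 58*c^2 - 112*c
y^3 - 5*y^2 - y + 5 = (y - 5)*(y - 1)*(y + 1)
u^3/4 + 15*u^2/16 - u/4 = u*(u/4 + 1)*(u - 1/4)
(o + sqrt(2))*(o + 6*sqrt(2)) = o^2 + 7*sqrt(2)*o + 12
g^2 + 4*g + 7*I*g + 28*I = (g + 4)*(g + 7*I)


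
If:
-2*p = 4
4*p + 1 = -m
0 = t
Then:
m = 7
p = -2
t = 0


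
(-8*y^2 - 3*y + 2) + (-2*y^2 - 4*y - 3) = -10*y^2 - 7*y - 1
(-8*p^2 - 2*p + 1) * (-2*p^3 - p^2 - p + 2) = 16*p^5 + 12*p^4 + 8*p^3 - 15*p^2 - 5*p + 2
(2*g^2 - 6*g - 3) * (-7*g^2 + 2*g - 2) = -14*g^4 + 46*g^3 + 5*g^2 + 6*g + 6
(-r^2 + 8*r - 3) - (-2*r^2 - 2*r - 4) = r^2 + 10*r + 1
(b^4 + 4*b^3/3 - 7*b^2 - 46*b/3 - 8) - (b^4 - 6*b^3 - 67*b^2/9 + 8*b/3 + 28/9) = 22*b^3/3 + 4*b^2/9 - 18*b - 100/9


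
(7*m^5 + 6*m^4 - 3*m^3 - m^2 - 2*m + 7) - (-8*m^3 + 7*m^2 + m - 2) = 7*m^5 + 6*m^4 + 5*m^3 - 8*m^2 - 3*m + 9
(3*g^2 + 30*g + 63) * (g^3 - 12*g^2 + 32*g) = 3*g^5 - 6*g^4 - 201*g^3 + 204*g^2 + 2016*g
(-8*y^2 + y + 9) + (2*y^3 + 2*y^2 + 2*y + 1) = 2*y^3 - 6*y^2 + 3*y + 10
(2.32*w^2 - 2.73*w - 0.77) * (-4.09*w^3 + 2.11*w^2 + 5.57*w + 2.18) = -9.4888*w^5 + 16.0609*w^4 + 10.3114*w^3 - 11.7732*w^2 - 10.2403*w - 1.6786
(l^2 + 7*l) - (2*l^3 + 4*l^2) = -2*l^3 - 3*l^2 + 7*l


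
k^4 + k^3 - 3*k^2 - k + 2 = (k - 1)^2*(k + 1)*(k + 2)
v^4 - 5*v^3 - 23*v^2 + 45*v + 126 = (v - 7)*(v - 3)*(v + 2)*(v + 3)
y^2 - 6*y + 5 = (y - 5)*(y - 1)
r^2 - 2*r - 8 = (r - 4)*(r + 2)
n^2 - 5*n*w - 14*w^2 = (n - 7*w)*(n + 2*w)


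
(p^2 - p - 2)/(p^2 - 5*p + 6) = (p + 1)/(p - 3)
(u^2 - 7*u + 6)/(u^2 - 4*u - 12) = (u - 1)/(u + 2)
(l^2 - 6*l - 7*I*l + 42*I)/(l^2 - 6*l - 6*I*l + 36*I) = (l - 7*I)/(l - 6*I)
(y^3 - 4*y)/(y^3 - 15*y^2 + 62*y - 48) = y*(y^2 - 4)/(y^3 - 15*y^2 + 62*y - 48)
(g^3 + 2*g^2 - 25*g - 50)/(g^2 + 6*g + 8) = (g^2 - 25)/(g + 4)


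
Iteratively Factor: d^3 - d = (d + 1)*(d^2 - d) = d*(d + 1)*(d - 1)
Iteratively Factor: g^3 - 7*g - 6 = (g - 3)*(g^2 + 3*g + 2) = (g - 3)*(g + 2)*(g + 1)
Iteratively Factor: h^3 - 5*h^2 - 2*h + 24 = (h - 3)*(h^2 - 2*h - 8) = (h - 4)*(h - 3)*(h + 2)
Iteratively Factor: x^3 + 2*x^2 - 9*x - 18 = (x - 3)*(x^2 + 5*x + 6) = (x - 3)*(x + 2)*(x + 3)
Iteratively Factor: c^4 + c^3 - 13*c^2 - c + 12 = (c - 1)*(c^3 + 2*c^2 - 11*c - 12) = (c - 3)*(c - 1)*(c^2 + 5*c + 4) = (c - 3)*(c - 1)*(c + 4)*(c + 1)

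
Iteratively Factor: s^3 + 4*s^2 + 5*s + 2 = (s + 1)*(s^2 + 3*s + 2) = (s + 1)*(s + 2)*(s + 1)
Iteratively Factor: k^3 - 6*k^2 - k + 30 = (k - 3)*(k^2 - 3*k - 10) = (k - 3)*(k + 2)*(k - 5)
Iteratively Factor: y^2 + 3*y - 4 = (y - 1)*(y + 4)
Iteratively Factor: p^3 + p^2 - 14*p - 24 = (p + 3)*(p^2 - 2*p - 8) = (p - 4)*(p + 3)*(p + 2)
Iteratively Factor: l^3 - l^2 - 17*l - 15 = (l + 1)*(l^2 - 2*l - 15) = (l + 1)*(l + 3)*(l - 5)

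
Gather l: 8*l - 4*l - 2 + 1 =4*l - 1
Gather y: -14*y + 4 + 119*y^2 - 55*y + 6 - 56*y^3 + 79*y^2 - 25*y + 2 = -56*y^3 + 198*y^2 - 94*y + 12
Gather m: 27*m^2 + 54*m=27*m^2 + 54*m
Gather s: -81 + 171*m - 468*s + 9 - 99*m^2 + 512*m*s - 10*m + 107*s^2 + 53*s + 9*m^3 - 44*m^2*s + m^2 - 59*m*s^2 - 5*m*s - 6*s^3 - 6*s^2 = 9*m^3 - 98*m^2 + 161*m - 6*s^3 + s^2*(101 - 59*m) + s*(-44*m^2 + 507*m - 415) - 72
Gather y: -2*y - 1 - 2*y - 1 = -4*y - 2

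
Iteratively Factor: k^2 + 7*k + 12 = (k + 3)*(k + 4)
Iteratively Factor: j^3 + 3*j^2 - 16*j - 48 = (j + 3)*(j^2 - 16) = (j - 4)*(j + 3)*(j + 4)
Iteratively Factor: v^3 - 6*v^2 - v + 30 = (v - 3)*(v^2 - 3*v - 10) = (v - 5)*(v - 3)*(v + 2)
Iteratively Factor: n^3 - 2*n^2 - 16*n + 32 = (n - 4)*(n^2 + 2*n - 8) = (n - 4)*(n + 4)*(n - 2)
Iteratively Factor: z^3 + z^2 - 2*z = (z - 1)*(z^2 + 2*z) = z*(z - 1)*(z + 2)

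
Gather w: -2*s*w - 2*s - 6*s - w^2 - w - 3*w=-8*s - w^2 + w*(-2*s - 4)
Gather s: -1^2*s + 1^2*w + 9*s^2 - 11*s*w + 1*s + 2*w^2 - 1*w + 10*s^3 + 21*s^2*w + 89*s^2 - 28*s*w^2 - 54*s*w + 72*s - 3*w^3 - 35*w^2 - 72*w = 10*s^3 + s^2*(21*w + 98) + s*(-28*w^2 - 65*w + 72) - 3*w^3 - 33*w^2 - 72*w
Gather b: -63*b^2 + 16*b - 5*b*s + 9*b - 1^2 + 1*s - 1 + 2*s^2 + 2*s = -63*b^2 + b*(25 - 5*s) + 2*s^2 + 3*s - 2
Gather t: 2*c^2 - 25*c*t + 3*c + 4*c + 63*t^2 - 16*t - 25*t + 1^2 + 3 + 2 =2*c^2 + 7*c + 63*t^2 + t*(-25*c - 41) + 6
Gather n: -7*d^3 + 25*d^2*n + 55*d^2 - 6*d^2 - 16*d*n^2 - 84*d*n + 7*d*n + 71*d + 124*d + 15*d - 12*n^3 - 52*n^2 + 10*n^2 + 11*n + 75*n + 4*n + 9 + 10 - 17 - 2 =-7*d^3 + 49*d^2 + 210*d - 12*n^3 + n^2*(-16*d - 42) + n*(25*d^2 - 77*d + 90)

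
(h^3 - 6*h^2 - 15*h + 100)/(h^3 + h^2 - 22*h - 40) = (h - 5)/(h + 2)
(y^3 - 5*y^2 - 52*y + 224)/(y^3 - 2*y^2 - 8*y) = (y^2 - y - 56)/(y*(y + 2))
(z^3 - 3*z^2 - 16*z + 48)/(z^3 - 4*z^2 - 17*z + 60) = (z - 4)/(z - 5)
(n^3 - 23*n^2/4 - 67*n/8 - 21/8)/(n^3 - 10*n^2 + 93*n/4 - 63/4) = (8*n^2 + 10*n + 3)/(2*(4*n^2 - 12*n + 9))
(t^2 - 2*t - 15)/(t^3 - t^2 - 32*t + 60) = (t + 3)/(t^2 + 4*t - 12)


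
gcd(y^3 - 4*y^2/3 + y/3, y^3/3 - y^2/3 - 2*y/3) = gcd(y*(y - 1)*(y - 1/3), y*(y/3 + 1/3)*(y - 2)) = y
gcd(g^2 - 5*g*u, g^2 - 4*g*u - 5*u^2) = -g + 5*u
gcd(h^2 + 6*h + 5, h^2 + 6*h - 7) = 1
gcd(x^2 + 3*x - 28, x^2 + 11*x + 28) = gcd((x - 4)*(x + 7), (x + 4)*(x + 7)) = x + 7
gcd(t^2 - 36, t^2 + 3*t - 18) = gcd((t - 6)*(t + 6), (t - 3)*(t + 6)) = t + 6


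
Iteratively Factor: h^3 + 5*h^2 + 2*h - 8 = (h - 1)*(h^2 + 6*h + 8) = (h - 1)*(h + 2)*(h + 4)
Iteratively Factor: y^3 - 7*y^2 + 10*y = (y - 2)*(y^2 - 5*y) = (y - 5)*(y - 2)*(y)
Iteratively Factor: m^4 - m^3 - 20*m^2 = (m)*(m^3 - m^2 - 20*m) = m^2*(m^2 - m - 20) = m^2*(m - 5)*(m + 4)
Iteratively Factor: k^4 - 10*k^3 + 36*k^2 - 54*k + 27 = (k - 3)*(k^3 - 7*k^2 + 15*k - 9) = (k - 3)^2*(k^2 - 4*k + 3) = (k - 3)^3*(k - 1)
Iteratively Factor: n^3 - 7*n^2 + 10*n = (n)*(n^2 - 7*n + 10) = n*(n - 2)*(n - 5)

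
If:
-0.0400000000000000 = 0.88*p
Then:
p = -0.05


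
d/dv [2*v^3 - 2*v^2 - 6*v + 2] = 6*v^2 - 4*v - 6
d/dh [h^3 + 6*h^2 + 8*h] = 3*h^2 + 12*h + 8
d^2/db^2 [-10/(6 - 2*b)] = 10/(b - 3)^3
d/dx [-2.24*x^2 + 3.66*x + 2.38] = 3.66 - 4.48*x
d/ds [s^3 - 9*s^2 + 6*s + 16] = 3*s^2 - 18*s + 6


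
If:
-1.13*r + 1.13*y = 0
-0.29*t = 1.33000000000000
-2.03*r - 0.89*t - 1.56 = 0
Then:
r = 1.24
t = -4.59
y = 1.24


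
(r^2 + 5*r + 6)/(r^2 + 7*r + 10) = (r + 3)/(r + 5)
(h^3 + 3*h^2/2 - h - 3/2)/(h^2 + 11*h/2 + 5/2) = (2*h^3 + 3*h^2 - 2*h - 3)/(2*h^2 + 11*h + 5)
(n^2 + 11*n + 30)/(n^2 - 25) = (n + 6)/(n - 5)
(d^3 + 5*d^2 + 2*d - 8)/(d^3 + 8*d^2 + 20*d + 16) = (d - 1)/(d + 2)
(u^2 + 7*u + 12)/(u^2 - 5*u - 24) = (u + 4)/(u - 8)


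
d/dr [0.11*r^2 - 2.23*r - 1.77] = 0.22*r - 2.23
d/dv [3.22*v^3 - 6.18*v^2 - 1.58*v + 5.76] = 9.66*v^2 - 12.36*v - 1.58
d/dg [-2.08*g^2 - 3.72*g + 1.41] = -4.16*g - 3.72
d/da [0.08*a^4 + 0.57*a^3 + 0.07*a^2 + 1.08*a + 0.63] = 0.32*a^3 + 1.71*a^2 + 0.14*a + 1.08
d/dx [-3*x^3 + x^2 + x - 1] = -9*x^2 + 2*x + 1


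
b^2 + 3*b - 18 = (b - 3)*(b + 6)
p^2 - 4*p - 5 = (p - 5)*(p + 1)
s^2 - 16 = (s - 4)*(s + 4)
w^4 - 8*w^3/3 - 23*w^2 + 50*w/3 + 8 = (w - 6)*(w - 1)*(w + 1/3)*(w + 4)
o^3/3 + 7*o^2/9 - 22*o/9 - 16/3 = (o/3 + 1)*(o - 8/3)*(o + 2)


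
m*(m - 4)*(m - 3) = m^3 - 7*m^2 + 12*m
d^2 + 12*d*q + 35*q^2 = (d + 5*q)*(d + 7*q)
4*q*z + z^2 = z*(4*q + z)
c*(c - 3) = c^2 - 3*c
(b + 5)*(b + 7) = b^2 + 12*b + 35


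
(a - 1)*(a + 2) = a^2 + a - 2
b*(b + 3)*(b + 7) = b^3 + 10*b^2 + 21*b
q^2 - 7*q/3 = q*(q - 7/3)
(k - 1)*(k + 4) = k^2 + 3*k - 4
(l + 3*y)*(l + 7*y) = l^2 + 10*l*y + 21*y^2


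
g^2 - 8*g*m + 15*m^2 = (g - 5*m)*(g - 3*m)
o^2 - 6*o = o*(o - 6)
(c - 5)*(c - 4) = c^2 - 9*c + 20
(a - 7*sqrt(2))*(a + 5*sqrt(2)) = a^2 - 2*sqrt(2)*a - 70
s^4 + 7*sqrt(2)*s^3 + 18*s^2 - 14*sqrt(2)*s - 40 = (s - sqrt(2))*(s + sqrt(2))*(s + 2*sqrt(2))*(s + 5*sqrt(2))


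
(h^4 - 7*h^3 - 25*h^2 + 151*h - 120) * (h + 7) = h^5 - 74*h^3 - 24*h^2 + 937*h - 840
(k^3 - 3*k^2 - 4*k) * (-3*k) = -3*k^4 + 9*k^3 + 12*k^2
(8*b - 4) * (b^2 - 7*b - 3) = 8*b^3 - 60*b^2 + 4*b + 12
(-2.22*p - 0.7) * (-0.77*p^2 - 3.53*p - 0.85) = 1.7094*p^3 + 8.3756*p^2 + 4.358*p + 0.595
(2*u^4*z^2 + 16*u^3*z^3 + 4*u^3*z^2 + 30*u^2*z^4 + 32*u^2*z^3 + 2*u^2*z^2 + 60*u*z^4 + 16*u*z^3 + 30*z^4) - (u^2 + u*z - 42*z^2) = 2*u^4*z^2 + 16*u^3*z^3 + 4*u^3*z^2 + 30*u^2*z^4 + 32*u^2*z^3 + 2*u^2*z^2 - u^2 + 60*u*z^4 + 16*u*z^3 - u*z + 30*z^4 + 42*z^2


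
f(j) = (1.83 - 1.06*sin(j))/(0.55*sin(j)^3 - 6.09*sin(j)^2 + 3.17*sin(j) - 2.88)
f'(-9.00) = 0.45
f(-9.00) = -0.43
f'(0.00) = -0.33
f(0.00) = -0.64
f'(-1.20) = -0.09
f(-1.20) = -0.24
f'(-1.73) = 0.04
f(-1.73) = -0.23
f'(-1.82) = 0.06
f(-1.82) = -0.23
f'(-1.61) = 0.01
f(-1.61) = -0.23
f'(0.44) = 0.69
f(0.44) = -0.53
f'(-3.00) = 0.51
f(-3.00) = -0.57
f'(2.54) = -0.67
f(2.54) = -0.42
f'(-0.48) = -0.41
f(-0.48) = -0.41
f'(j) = (1.83 - 1.06*sin(j))*(-1.65*sin(j)^2*cos(j) + 12.18*sin(j)*cos(j) - 3.17*cos(j))/(0.55*sin(j)^3 - 6.09*sin(j)^2 + 3.17*sin(j) - 2.88)^2 - 1.06*cos(j)/(0.55*sin(j)^3 - 6.09*sin(j)^2 + 3.17*sin(j) - 2.88) = (1.166*sin(j)^3 - 9.4749*sin(j)^2 + 22.2894*sin(j) - 2.7483)*cos(j)/(0.3025*sin(j)^6 - 6.699*sin(j)^5 + 40.5751*sin(j)^4 - 41.7786*sin(j)^3 + 45.1273*sin(j)^2 - 18.2592*sin(j) + 8.2944)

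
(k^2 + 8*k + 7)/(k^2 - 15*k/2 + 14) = 2*(k^2 + 8*k + 7)/(2*k^2 - 15*k + 28)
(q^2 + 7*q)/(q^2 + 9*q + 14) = q/(q + 2)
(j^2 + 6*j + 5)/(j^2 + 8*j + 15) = (j + 1)/(j + 3)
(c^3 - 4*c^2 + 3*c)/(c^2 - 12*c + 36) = c*(c^2 - 4*c + 3)/(c^2 - 12*c + 36)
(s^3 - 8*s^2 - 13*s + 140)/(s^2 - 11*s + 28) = (s^2 - s - 20)/(s - 4)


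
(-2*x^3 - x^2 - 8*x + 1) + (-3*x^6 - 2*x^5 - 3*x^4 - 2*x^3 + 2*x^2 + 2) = -3*x^6 - 2*x^5 - 3*x^4 - 4*x^3 + x^2 - 8*x + 3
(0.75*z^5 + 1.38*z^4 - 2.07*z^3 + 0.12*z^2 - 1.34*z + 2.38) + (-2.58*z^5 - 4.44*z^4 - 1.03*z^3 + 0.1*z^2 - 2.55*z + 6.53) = -1.83*z^5 - 3.06*z^4 - 3.1*z^3 + 0.22*z^2 - 3.89*z + 8.91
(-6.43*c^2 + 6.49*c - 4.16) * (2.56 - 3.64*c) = 23.4052*c^3 - 40.0844*c^2 + 31.7568*c - 10.6496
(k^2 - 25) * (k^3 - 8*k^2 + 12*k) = k^5 - 8*k^4 - 13*k^3 + 200*k^2 - 300*k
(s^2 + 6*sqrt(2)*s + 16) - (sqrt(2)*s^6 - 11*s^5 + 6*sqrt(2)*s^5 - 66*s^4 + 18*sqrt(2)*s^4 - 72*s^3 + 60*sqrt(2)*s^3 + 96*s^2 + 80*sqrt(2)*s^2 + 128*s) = -sqrt(2)*s^6 - 6*sqrt(2)*s^5 + 11*s^5 - 18*sqrt(2)*s^4 + 66*s^4 - 60*sqrt(2)*s^3 + 72*s^3 - 80*sqrt(2)*s^2 - 95*s^2 - 128*s + 6*sqrt(2)*s + 16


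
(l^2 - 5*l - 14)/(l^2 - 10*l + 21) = (l + 2)/(l - 3)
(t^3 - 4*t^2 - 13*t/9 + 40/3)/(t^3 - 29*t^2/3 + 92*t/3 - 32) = (t + 5/3)/(t - 4)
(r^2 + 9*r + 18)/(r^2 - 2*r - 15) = (r + 6)/(r - 5)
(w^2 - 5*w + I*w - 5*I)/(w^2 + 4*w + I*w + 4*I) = (w - 5)/(w + 4)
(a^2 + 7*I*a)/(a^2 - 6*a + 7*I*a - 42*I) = a/(a - 6)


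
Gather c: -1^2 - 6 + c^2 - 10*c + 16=c^2 - 10*c + 9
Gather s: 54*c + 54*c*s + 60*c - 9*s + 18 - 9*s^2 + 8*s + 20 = 114*c - 9*s^2 + s*(54*c - 1) + 38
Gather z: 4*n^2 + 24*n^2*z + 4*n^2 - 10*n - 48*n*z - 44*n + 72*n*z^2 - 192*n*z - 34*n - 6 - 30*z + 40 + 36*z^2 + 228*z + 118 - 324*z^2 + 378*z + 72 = 8*n^2 - 88*n + z^2*(72*n - 288) + z*(24*n^2 - 240*n + 576) + 224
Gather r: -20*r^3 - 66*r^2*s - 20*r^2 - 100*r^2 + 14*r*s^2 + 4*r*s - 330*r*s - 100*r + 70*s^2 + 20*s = -20*r^3 + r^2*(-66*s - 120) + r*(14*s^2 - 326*s - 100) + 70*s^2 + 20*s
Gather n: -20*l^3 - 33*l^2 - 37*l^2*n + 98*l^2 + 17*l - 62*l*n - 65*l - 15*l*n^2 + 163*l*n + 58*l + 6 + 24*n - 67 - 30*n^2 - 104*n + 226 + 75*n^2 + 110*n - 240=-20*l^3 + 65*l^2 + 10*l + n^2*(45 - 15*l) + n*(-37*l^2 + 101*l + 30) - 75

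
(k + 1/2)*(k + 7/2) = k^2 + 4*k + 7/4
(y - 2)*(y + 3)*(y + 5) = y^3 + 6*y^2 - y - 30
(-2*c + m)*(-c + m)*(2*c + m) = 4*c^3 - 4*c^2*m - c*m^2 + m^3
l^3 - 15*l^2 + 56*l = l*(l - 8)*(l - 7)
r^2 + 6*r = r*(r + 6)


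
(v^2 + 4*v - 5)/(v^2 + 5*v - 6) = (v + 5)/(v + 6)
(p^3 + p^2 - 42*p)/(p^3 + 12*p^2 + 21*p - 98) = p*(p - 6)/(p^2 + 5*p - 14)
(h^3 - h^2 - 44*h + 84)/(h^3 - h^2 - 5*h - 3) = (-h^3 + h^2 + 44*h - 84)/(-h^3 + h^2 + 5*h + 3)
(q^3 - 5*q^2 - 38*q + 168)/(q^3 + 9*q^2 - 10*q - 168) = (q - 7)/(q + 7)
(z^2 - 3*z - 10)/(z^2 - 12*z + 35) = (z + 2)/(z - 7)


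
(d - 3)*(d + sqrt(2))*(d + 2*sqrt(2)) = d^3 - 3*d^2 + 3*sqrt(2)*d^2 - 9*sqrt(2)*d + 4*d - 12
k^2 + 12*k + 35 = (k + 5)*(k + 7)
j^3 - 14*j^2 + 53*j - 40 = (j - 8)*(j - 5)*(j - 1)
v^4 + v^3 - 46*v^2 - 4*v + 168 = (v - 6)*(v - 2)*(v + 2)*(v + 7)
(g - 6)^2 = g^2 - 12*g + 36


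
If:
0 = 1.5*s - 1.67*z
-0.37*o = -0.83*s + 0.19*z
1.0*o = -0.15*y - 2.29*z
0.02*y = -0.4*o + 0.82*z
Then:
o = 0.00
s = 0.00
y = 0.00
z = 0.00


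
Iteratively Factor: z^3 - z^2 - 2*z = (z)*(z^2 - z - 2) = z*(z - 2)*(z + 1)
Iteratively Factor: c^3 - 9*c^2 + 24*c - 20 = (c - 5)*(c^2 - 4*c + 4) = (c - 5)*(c - 2)*(c - 2)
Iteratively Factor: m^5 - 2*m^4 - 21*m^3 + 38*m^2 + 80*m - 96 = (m - 3)*(m^4 + m^3 - 18*m^2 - 16*m + 32) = (m - 4)*(m - 3)*(m^3 + 5*m^2 + 2*m - 8) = (m - 4)*(m - 3)*(m - 1)*(m^2 + 6*m + 8) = (m - 4)*(m - 3)*(m - 1)*(m + 2)*(m + 4)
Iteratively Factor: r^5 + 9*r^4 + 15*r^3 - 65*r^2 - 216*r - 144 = (r + 4)*(r^4 + 5*r^3 - 5*r^2 - 45*r - 36) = (r + 3)*(r + 4)*(r^3 + 2*r^2 - 11*r - 12) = (r + 3)*(r + 4)^2*(r^2 - 2*r - 3) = (r + 1)*(r + 3)*(r + 4)^2*(r - 3)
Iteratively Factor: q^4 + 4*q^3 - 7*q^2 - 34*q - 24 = (q - 3)*(q^3 + 7*q^2 + 14*q + 8) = (q - 3)*(q + 4)*(q^2 + 3*q + 2) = (q - 3)*(q + 2)*(q + 4)*(q + 1)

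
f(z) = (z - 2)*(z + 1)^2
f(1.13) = -3.95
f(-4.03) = -55.36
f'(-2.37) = 13.85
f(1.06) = -3.99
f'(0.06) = -2.99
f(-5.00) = -112.00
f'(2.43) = 14.71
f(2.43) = 5.06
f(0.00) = -2.00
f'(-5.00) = 72.00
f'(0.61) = -1.88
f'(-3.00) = 24.00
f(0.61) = -3.60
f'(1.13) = 0.83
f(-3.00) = -20.00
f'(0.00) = -3.00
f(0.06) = -2.18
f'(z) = (z - 2)*(2*z + 2) + (z + 1)^2 = 3*z^2 - 3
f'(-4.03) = 45.72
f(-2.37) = -8.20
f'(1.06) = 0.37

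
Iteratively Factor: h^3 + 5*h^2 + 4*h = (h + 4)*(h^2 + h) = h*(h + 4)*(h + 1)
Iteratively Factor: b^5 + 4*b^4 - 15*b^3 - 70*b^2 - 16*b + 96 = (b - 1)*(b^4 + 5*b^3 - 10*b^2 - 80*b - 96) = (b - 1)*(b + 4)*(b^3 + b^2 - 14*b - 24) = (b - 1)*(b + 3)*(b + 4)*(b^2 - 2*b - 8) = (b - 4)*(b - 1)*(b + 3)*(b + 4)*(b + 2)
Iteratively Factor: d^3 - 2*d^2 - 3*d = (d)*(d^2 - 2*d - 3) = d*(d - 3)*(d + 1)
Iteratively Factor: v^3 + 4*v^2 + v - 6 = (v - 1)*(v^2 + 5*v + 6) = (v - 1)*(v + 3)*(v + 2)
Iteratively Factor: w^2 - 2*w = (w)*(w - 2)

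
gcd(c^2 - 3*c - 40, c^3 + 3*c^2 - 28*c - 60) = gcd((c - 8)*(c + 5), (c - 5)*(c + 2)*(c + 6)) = 1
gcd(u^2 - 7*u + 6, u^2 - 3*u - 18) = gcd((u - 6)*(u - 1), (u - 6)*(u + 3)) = u - 6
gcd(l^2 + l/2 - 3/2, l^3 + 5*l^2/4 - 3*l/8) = l + 3/2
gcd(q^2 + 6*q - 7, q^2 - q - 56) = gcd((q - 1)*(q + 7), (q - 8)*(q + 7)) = q + 7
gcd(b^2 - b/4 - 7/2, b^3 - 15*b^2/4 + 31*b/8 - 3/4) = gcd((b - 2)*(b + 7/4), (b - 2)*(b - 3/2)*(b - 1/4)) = b - 2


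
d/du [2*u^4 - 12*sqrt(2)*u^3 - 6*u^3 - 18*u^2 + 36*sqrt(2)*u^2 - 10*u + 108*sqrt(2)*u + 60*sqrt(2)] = 8*u^3 - 36*sqrt(2)*u^2 - 18*u^2 - 36*u + 72*sqrt(2)*u - 10 + 108*sqrt(2)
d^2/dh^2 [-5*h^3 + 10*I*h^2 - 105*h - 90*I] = -30*h + 20*I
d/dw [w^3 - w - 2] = 3*w^2 - 1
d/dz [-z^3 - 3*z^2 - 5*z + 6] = -3*z^2 - 6*z - 5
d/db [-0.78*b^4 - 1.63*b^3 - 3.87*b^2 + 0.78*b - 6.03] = -3.12*b^3 - 4.89*b^2 - 7.74*b + 0.78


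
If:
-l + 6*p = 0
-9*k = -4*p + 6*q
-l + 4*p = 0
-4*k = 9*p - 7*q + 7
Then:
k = -14/29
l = 0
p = 0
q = 21/29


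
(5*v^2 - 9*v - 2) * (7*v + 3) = 35*v^3 - 48*v^2 - 41*v - 6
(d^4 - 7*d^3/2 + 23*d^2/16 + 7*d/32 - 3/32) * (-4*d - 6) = -4*d^5 + 8*d^4 + 61*d^3/4 - 19*d^2/2 - 15*d/16 + 9/16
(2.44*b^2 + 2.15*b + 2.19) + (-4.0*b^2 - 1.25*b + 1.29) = -1.56*b^2 + 0.9*b + 3.48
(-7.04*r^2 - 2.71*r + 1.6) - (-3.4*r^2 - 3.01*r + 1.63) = -3.64*r^2 + 0.3*r - 0.0299999999999998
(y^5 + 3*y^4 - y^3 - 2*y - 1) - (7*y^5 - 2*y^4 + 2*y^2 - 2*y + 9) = -6*y^5 + 5*y^4 - y^3 - 2*y^2 - 10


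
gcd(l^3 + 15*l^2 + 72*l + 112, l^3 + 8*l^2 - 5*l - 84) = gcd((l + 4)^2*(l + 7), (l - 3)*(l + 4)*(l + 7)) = l^2 + 11*l + 28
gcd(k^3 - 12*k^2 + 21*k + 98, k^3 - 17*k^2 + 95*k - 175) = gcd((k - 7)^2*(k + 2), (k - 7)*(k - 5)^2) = k - 7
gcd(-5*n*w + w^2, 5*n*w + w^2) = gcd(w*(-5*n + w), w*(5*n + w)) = w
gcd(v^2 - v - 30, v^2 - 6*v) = v - 6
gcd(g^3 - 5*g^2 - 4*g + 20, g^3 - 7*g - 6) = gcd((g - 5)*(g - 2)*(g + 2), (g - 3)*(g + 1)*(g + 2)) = g + 2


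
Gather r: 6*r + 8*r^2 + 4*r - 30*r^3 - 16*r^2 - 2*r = -30*r^3 - 8*r^2 + 8*r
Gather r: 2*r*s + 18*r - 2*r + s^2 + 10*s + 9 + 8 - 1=r*(2*s + 16) + s^2 + 10*s + 16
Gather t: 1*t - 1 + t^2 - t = t^2 - 1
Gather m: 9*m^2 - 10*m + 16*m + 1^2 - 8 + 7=9*m^2 + 6*m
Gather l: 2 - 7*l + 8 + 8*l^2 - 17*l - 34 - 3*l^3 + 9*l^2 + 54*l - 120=-3*l^3 + 17*l^2 + 30*l - 144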